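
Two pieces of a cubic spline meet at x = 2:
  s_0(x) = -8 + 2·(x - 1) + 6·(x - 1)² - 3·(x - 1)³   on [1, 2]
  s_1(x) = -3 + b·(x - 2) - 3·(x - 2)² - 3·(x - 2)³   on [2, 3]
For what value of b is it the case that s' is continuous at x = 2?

5

s_0'(x) = 2 + 12·(x - 1) - 9·(x - 1)², so s_0'(2) = 5. On the right, s_1'(2) = b, so b = 5.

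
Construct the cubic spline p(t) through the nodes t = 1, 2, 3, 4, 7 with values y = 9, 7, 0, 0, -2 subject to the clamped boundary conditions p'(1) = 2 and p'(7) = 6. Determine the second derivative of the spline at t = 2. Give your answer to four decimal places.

-9.2222

Let M_i = p''(x_i). Step sizes h_i = 1, 1, 1, 3; slopes of the chords Δ_i = (y_(i+1) - y_i)/h_i = -2, -7, 0, -2/3.
  1·M_0 + 4·M_1 + 1·M_2 = 6(Δ_1 - Δ_0) = -30
  1·M_1 + 4·M_2 + 1·M_3 = 6(Δ_2 - Δ_1) = 42
  1·M_2 + 8·M_3 + 3·M_4 = 6(Δ_3 - Δ_2) = -4
Clamped end conditions give two more equations: 2h_0·M_0 + h_0·M_1 = 6(Δ_0 - p'(1)) = -24 and h_3·M_3 + 2h_3·M_4 = 6(p'(7) - Δ_3) = 40.
Solving the tridiagonal system: M_0 = -133/18, M_1 = -83/9, M_2 = 257/18, M_3 = -53/9, M_4 = 173/18.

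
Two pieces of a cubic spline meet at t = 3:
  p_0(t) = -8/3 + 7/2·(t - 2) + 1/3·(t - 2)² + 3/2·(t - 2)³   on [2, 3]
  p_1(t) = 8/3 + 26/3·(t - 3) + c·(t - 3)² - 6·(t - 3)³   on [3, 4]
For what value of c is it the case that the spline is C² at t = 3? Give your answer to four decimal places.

4.8333

p_0''(t) = 2/3 + 9·(t - 2), so p_0''(3) = 29/3. On the right, p_1''(3) = 2c, so c = 29/6.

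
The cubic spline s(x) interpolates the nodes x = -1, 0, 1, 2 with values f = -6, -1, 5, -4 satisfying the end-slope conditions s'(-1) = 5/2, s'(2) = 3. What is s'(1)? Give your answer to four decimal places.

-5.2333

Let σ_i = s''(x_i). Step sizes h_i = 1, 1, 1; slopes of the chords Δ_i = (y_(i+1) - y_i)/h_i = 5, 6, -9.
  1·σ_0 + 4·σ_1 + 1·σ_2 = 6(Δ_1 - Δ_0) = 6
  1·σ_1 + 4·σ_2 + 1·σ_3 = 6(Δ_2 - Δ_1) = -90
Clamped end conditions give two more equations: 2h_0·σ_0 + h_0·σ_1 = 6(Δ_0 - s'(-1)) = 15 and h_2·σ_2 + 2h_2·σ_3 = 6(s'(2) - Δ_2) = 72.
Solving: σ_0 = 32/15, σ_1 = 161/15, σ_2 = -586/15, σ_3 = 833/15.
On [1, 2], s'(x) = b_2 + 2c_2·(x - 1) + 3d_2·(x - 1)² with b_2 = Δ_2 - h_2(2σ_2 + σ_3)/6 = -157/30, c_2 = σ_2/2 = -293/15, d_2 = (σ_3 - σ_2)/(6h_2) = 473/30. So s'(1) = -157/30.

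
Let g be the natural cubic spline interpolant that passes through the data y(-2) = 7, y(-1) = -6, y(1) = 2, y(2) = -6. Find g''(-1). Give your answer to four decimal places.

Put m_i = g'' at the i-th knot. Here h = (1, 2, 1) and Δ = (-13, 4, -8), so the interior equations h_(i-1)·m_(i-1) + 2(h_(i-1)+h_i)·m_i + h_i·m_(i+1) = 6(Δ_i − Δ_(i-1)) read
  1·m_0 + 6·m_1 + 2·m_2 = 6(Δ_1 - Δ_0) = 102
  2·m_1 + 6·m_2 + 1·m_3 = 6(Δ_2 - Δ_1) = -72
Natural end conditions: m_0 = m_3 = 0.
Hence m_0 = 0, m_1 = 189/8, m_2 = -159/8, m_3 = 0.

23.6250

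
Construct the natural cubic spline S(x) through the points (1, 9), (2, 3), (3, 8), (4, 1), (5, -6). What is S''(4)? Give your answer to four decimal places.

With M_i denoting the second derivative at x_i, h_i = 1, 1, 1, 1, and Δ_i = (y_(i+1) − y_i)/h_i = -6, 5, -7, -7:
  1·M_0 + 4·M_1 + 1·M_2 = 6(Δ_1 - Δ_0) = 66
  1·M_1 + 4·M_2 + 1·M_3 = 6(Δ_2 - Δ_1) = -72
  1·M_2 + 4·M_3 + 1·M_4 = 6(Δ_3 - Δ_2) = 0
Natural end conditions: M_0 = M_4 = 0.
Solving the tridiagonal system: M_0 = 0, M_1 = 639/28, M_2 = -177/7, M_3 = 177/28, M_4 = 0.

6.3214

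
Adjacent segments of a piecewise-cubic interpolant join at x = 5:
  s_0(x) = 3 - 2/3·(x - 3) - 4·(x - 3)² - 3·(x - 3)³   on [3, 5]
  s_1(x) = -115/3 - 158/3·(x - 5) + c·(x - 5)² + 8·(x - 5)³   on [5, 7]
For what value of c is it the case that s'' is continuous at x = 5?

-22

s_0''(x) = -8 - 18·(x - 3), so s_0''(5) = -44. On the right, s_1''(5) = 2c, so c = -22.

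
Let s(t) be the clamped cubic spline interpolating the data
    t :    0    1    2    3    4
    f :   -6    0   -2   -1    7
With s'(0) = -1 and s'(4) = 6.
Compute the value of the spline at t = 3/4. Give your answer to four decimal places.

Write m_i for s''(x_i). With h_i = 1, 1, 1, 1 and divided differences Δ_i = 6, -2, 1, 8, the continuity of s' gives the tridiagonal system
  1·m_0 + 4·m_1 + 1·m_2 = 6(Δ_1 - Δ_0) = -48
  1·m_1 + 4·m_2 + 1·m_3 = 6(Δ_2 - Δ_1) = 18
  1·m_2 + 4·m_3 + 1·m_4 = 6(Δ_3 - Δ_2) = 42
Clamped end conditions give two more equations: 2h_0·m_0 + h_0·m_1 = 6(Δ_0 - s'(0)) = 42 and h_3·m_3 + 2h_3·m_4 = 6(s'(4) - Δ_3) = -12.
Solving the tridiagonal system: m_0 = 223/7, m_1 = -152/7, m_2 = 7, m_3 = 82/7, m_4 = -83/7.
On [0, 1], s(t) = -6 - 1·t + 223/14·t² - 125/14·t³.
With t = 3/4: s(3/4) = -1395/896.

-1.5569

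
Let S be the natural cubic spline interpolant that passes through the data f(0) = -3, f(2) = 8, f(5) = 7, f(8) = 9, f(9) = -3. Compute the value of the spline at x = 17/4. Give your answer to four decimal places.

6.7359

Put M_i = S'' at the i-th knot. Here h = (2, 3, 3, 1) and Δ = (11/2, -1/3, 2/3, -12), so the interior equations h_(i-1)·M_(i-1) + 2(h_(i-1)+h_i)·M_i + h_i·M_(i+1) = 6(Δ_i − Δ_(i-1)) read
  2·M_0 + 10·M_1 + 3·M_2 = 6(Δ_1 - Δ_0) = -35
  3·M_1 + 12·M_2 + 3·M_3 = 6(Δ_2 - Δ_1) = 6
  3·M_2 + 8·M_3 + 1·M_4 = 6(Δ_3 - Δ_2) = -76
Natural end conditions: M_0 = M_4 = 0.
Solving: M_0 = 0, M_1 = -1291/266, M_2 = 600/133, M_3 = -2977/266, M_4 = 0.
On [2, 5], S(x) = 8 + 1807/798·(x - 2) - 1291/532·(x - 2)² + 2491/4788·(x - 2)³.
With (x - 2) = 9/4: S(17/4) = 229343/34048.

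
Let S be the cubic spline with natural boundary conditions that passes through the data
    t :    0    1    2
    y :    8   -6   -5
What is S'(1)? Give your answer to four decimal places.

With M_i denoting the second derivative at x_i, h_i = 1, 1, and Δ_i = (y_(i+1) − y_i)/h_i = -14, 1:
  1·M_0 + 4·M_1 + 1·M_2 = 6(Δ_1 - Δ_0) = 90
Natural end conditions: M_0 = M_2 = 0.
Solving the tridiagonal system: M_0 = 0, M_1 = 45/2, M_2 = 0.
On [1, 2], S'(t) = b_1 + 2c_1·(t - 1) + 3d_1·(t - 1)² with b_1 = Δ_1 - h_1(2M_1 + M_2)/6 = -13/2, c_1 = M_1/2 = 45/4, d_1 = (M_2 - M_1)/(6h_1) = -15/4. So S'(1) = -13/2.

-6.5000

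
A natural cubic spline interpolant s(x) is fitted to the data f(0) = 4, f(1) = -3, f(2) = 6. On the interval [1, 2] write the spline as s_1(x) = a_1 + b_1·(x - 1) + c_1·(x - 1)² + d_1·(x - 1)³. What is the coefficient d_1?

Put m_i = s'' at the i-th knot. Here h = (1, 1) and Δ = (-7, 9), so the interior equations h_(i-1)·m_(i-1) + 2(h_(i-1)+h_i)·m_i + h_i·m_(i+1) = 6(Δ_i − Δ_(i-1)) read
  1·m_0 + 4·m_1 + 1·m_2 = 6(Δ_1 - Δ_0) = 96
Natural end conditions: m_0 = m_2 = 0.
Hence m_0 = 0, m_1 = 24, m_2 = 0.
On [1, 2], with s_1(x) = a_1 + b_1·(x - 1) + c_1·(x - 1)² + d_1·(x - 1)³: c_1 = m_1/2 = 12, d_1 = (m_2 - m_1)/(6h_1) = -4, b_1 = Δ_1 - h_1(2m_1 + m_2)/6 = 1.

-4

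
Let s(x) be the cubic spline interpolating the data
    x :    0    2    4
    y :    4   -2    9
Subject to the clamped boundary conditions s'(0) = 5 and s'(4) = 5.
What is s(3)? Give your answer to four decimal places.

Put σ_i = s'' at the i-th knot. Here h = (2, 2) and Δ = (-3, 11/2), so the interior equations h_(i-1)·σ_(i-1) + 2(h_(i-1)+h_i)·σ_i + h_i·σ_(i+1) = 6(Δ_i − Δ_(i-1)) read
  2·σ_0 + 8·σ_1 + 2·σ_2 = 6(Δ_1 - Δ_0) = 51
Clamped end conditions give two more equations: 2h_0·σ_0 + h_0·σ_1 = 6(Δ_0 - s'(0)) = -48 and h_1·σ_1 + 2h_1·σ_2 = 6(s'(4) - Δ_1) = -3.
Hence σ_0 = -147/8, σ_1 = 51/4, σ_2 = -57/8.
On [2, 4], s(x) = -2 - 5/8·(x - 2) + 51/8·(x - 2)² - 53/32·(x - 2)³.
With (x - 2) = 1: s(3) = 67/32.

2.0938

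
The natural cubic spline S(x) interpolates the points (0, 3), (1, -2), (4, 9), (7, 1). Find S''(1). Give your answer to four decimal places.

8.4828

Write m_i for S''(x_i). With h_i = 1, 3, 3 and divided differences Δ_i = -5, 11/3, -8/3, the continuity of S' gives the tridiagonal system
  1·m_0 + 8·m_1 + 3·m_2 = 6(Δ_1 - Δ_0) = 52
  3·m_1 + 12·m_2 + 3·m_3 = 6(Δ_2 - Δ_1) = -38
Natural end conditions: m_0 = m_3 = 0.
Solving: m_0 = 0, m_1 = 246/29, m_2 = -460/87, m_3 = 0.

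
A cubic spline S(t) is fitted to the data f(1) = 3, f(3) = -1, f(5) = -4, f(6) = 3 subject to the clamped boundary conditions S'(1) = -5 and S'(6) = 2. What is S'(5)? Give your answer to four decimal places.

6.0652

Write M_i for S''(x_i). With h_i = 2, 2, 1 and divided differences Δ_i = -2, -3/2, 7, the continuity of S' gives the tridiagonal system
  2·M_0 + 8·M_1 + 2·M_2 = 6(Δ_1 - Δ_0) = 3
  2·M_1 + 6·M_2 + 1·M_3 = 6(Δ_2 - Δ_1) = 51
Clamped end conditions give two more equations: 2h_0·M_0 + h_0·M_1 = 6(Δ_0 - S'(1)) = 18 and h_2·M_2 + 2h_2·M_3 = 6(S'(6) - Δ_2) = -30.
Solving: M_0 = 317/46, M_1 = -110/23, M_2 = 316/23, M_3 = -503/23.
On [5, 6], S'(t) = b_2 + 2c_2·(t - 5) + 3d_2·(t - 5)² with b_2 = Δ_2 - h_2(2M_2 + M_3)/6 = 279/46, c_2 = M_2/2 = 158/23, d_2 = (M_3 - M_2)/(6h_2) = -273/46. So S'(5) = 279/46.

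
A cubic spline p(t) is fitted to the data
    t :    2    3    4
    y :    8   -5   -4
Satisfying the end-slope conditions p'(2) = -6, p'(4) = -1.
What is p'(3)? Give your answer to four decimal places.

Write M_i for p''(x_i). With h_i = 1, 1 and divided differences Δ_i = -13, 1, the continuity of p' gives the tridiagonal system
  1·M_0 + 4·M_1 + 1·M_2 = 6(Δ_1 - Δ_0) = 84
Clamped end conditions give two more equations: 2h_0·M_0 + h_0·M_1 = 6(Δ_0 - p'(2)) = -42 and h_1·M_1 + 2h_1·M_2 = 6(p'(4) - Δ_1) = -12.
Hence M_0 = -79/2, M_1 = 37, M_2 = -49/2.
On [3, 4], p'(t) = b_1 + 2c_1·(t - 3) + 3d_1·(t - 3)² with b_1 = Δ_1 - h_1(2M_1 + M_2)/6 = -29/4, c_1 = M_1/2 = 37/2, d_1 = (M_2 - M_1)/(6h_1) = -41/4. So p'(3) = -29/4.

-7.2500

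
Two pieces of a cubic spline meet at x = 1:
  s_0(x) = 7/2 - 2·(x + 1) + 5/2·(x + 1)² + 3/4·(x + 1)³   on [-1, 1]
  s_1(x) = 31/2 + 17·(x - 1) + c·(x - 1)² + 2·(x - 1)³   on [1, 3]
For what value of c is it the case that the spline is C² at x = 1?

s_0''(x) = 5 + 9/2·(x + 1), so s_0''(1) = 14. On the right, s_1''(1) = 2c, so c = 7.

7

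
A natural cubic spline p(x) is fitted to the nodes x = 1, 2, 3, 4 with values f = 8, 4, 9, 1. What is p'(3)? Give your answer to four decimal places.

Write M_i for p''(x_i). With h_i = 1, 1, 1 and divided differences Δ_i = -4, 5, -8, the continuity of p' gives the tridiagonal system
  1·M_0 + 4·M_1 + 1·M_2 = 6(Δ_1 - Δ_0) = 54
  1·M_1 + 4·M_2 + 1·M_3 = 6(Δ_2 - Δ_1) = -78
Natural end conditions: M_0 = M_3 = 0.
Hence M_0 = 0, M_1 = 98/5, M_2 = -122/5, M_3 = 0.
On [3, 4], p'(x) = b_2 + 2c_2·(x - 3) + 3d_2·(x - 3)² with b_2 = Δ_2 - h_2(2M_2 + M_3)/6 = 2/15, c_2 = M_2/2 = -61/5, d_2 = (M_3 - M_2)/(6h_2) = 61/15. So p'(3) = 2/15.

0.1333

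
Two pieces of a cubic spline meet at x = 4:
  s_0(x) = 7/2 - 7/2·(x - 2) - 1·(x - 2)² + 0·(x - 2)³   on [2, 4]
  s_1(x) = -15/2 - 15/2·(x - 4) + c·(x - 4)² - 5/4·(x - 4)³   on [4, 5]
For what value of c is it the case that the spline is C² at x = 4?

s_0''(x) = -2 + 0·(x - 2), so s_0''(4) = -2. On the right, s_1''(4) = 2c, so c = -1.

-1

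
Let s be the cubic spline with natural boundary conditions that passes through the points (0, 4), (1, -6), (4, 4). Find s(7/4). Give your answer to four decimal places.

-8.4219

Put σ_i = s'' at the i-th knot. Here h = (1, 3) and Δ = (-10, 10/3), so the interior equations h_(i-1)·σ_(i-1) + 2(h_(i-1)+h_i)·σ_i + h_i·σ_(i+1) = 6(Δ_i − Δ_(i-1)) read
  1·σ_0 + 8·σ_1 + 3·σ_2 = 6(Δ_1 - Δ_0) = 80
Natural end conditions: σ_0 = σ_2 = 0.
Solving the tridiagonal system: σ_0 = 0, σ_1 = 10, σ_2 = 0.
On [1, 4], s(t) = -6 - 20/3·(t - 1) + 5·(t - 1)² - 5/9·(t - 1)³.
With (t - 1) = 3/4: s(7/4) = -539/64.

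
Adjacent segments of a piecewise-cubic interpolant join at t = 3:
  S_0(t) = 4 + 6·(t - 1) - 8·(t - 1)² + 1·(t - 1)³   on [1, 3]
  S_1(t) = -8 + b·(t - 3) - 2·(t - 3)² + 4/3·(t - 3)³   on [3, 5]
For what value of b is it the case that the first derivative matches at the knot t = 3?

-14

S_0'(t) = 6 - 16·(t - 1) + 3·(t - 1)², so S_0'(3) = -14. On the right, S_1'(3) = b, so b = -14.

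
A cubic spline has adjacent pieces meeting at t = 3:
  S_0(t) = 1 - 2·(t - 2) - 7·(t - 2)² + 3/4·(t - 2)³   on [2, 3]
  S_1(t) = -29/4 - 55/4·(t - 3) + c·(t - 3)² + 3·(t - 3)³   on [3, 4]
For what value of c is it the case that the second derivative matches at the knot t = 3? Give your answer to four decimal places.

-4.7500

S_0''(t) = -14 + 9/2·(t - 2), so S_0''(3) = -19/2. On the right, S_1''(3) = 2c, so c = -19/4.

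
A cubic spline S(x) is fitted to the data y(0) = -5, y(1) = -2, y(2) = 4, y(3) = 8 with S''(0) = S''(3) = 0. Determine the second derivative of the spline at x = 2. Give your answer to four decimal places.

With σ_i denoting the second derivative at x_i, h_i = 1, 1, 1, and Δ_i = (y_(i+1) − y_i)/h_i = 3, 6, 4:
  1·σ_0 + 4·σ_1 + 1·σ_2 = 6(Δ_1 - Δ_0) = 18
  1·σ_1 + 4·σ_2 + 1·σ_3 = 6(Δ_2 - Δ_1) = -12
Natural end conditions: σ_0 = σ_3 = 0.
Hence σ_0 = 0, σ_1 = 28/5, σ_2 = -22/5, σ_3 = 0.

-4.4000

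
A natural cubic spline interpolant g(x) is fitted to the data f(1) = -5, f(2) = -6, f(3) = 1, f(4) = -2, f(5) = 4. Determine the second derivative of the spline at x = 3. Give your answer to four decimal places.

With σ_i denoting the second derivative at x_i, h_i = 1, 1, 1, 1, and Δ_i = (y_(i+1) − y_i)/h_i = -1, 7, -3, 6:
  1·σ_0 + 4·σ_1 + 1·σ_2 = 6(Δ_1 - Δ_0) = 48
  1·σ_1 + 4·σ_2 + 1·σ_3 = 6(Δ_2 - Δ_1) = -60
  1·σ_2 + 4·σ_3 + 1·σ_4 = 6(Δ_3 - Δ_2) = 54
Natural end conditions: σ_0 = σ_4 = 0.
Forward elimination and back-substitution give σ_0 = 0, σ_1 = 507/28, σ_2 = -171/7, σ_3 = 549/28, σ_4 = 0.

-24.4286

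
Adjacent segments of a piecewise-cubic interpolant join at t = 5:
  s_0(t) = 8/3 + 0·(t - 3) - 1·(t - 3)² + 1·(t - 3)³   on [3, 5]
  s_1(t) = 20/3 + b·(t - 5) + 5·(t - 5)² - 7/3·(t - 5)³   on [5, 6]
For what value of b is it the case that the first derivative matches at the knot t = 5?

s_0'(t) = 0 - 2·(t - 3) + 3·(t - 3)², so s_0'(5) = 8. On the right, s_1'(5) = b, so b = 8.

8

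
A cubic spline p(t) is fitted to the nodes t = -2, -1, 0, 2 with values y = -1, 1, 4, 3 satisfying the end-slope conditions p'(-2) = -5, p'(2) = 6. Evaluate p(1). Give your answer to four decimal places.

Let M_i = p''(x_i). Step sizes h_i = 1, 1, 2; slopes of the chords Δ_i = (y_(i+1) - y_i)/h_i = 2, 3, -1/2.
  1·M_0 + 4·M_1 + 1·M_2 = 6(Δ_1 - Δ_0) = 6
  1·M_1 + 6·M_2 + 2·M_3 = 6(Δ_2 - Δ_1) = -21
Clamped end conditions give two more equations: 2h_0·M_0 + h_0·M_1 = 6(Δ_0 - p'(-2)) = 42 and h_2·M_2 + 2h_2·M_3 = 6(p'(2) - Δ_2) = 39.
Solving: M_0 = 485/22, M_1 = -23/11, M_2 = -169/22, M_3 = 299/22.
On [0, 2], p(t) = 4 + 1/11·t - 169/44·t² + 39/22·t³.
With t = 1: p(1) = 89/44.

2.0227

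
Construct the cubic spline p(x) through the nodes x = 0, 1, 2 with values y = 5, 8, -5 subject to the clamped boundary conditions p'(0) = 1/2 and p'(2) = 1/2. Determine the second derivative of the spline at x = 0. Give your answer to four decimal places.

Write σ_i for p''(x_i). With h_i = 1, 1 and divided differences Δ_i = 3, -13, the continuity of p' gives the tridiagonal system
  1·σ_0 + 4·σ_1 + 1·σ_2 = 6(Δ_1 - Δ_0) = -96
Clamped end conditions give two more equations: 2h_0·σ_0 + h_0·σ_1 = 6(Δ_0 - p'(0)) = 15 and h_1·σ_1 + 2h_1·σ_2 = 6(p'(2) - Δ_1) = 81.
Solving the tridiagonal system: σ_0 = 63/2, σ_1 = -48, σ_2 = 129/2.

31.5000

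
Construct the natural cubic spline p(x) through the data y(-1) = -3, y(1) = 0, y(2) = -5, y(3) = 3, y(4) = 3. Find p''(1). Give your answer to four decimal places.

Put M_i = p'' at the i-th knot. Here h = (2, 1, 1, 1) and Δ = (3/2, -5, 8, 0), so the interior equations h_(i-1)·M_(i-1) + 2(h_(i-1)+h_i)·M_i + h_i·M_(i+1) = 6(Δ_i − Δ_(i-1)) read
  2·M_0 + 6·M_1 + 1·M_2 = 6(Δ_1 - Δ_0) = -39
  1·M_1 + 4·M_2 + 1·M_3 = 6(Δ_2 - Δ_1) = 78
  1·M_2 + 4·M_3 + 1·M_4 = 6(Δ_3 - Δ_2) = -48
Natural end conditions: M_0 = M_4 = 0.
Solving the tridiagonal system: M_0 = 0, M_1 = -945/86, M_2 = 1158/43, M_3 = -1611/86, M_4 = 0.

-10.9884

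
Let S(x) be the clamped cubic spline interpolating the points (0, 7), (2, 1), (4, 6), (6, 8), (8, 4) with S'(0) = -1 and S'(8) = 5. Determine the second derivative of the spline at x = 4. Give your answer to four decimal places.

-1.3125

Write M_i for S''(x_i). With h_i = 2, 2, 2, 2 and divided differences Δ_i = -3, 5/2, 1, -2, the continuity of S' gives the tridiagonal system
  2·M_0 + 8·M_1 + 2·M_2 = 6(Δ_1 - Δ_0) = 33
  2·M_1 + 8·M_2 + 2·M_3 = 6(Δ_2 - Δ_1) = -9
  2·M_2 + 8·M_3 + 2·M_4 = 6(Δ_3 - Δ_2) = -18
Clamped end conditions give two more equations: 2h_0·M_0 + h_0·M_1 = 6(Δ_0 - S'(0)) = -12 and h_3·M_3 + 2h_3·M_4 = 6(S'(8) - Δ_3) = 42.
Solving: M_0 = -669/112, M_1 = 333/56, M_2 = -21/16, M_3 = -291/56, M_4 = 1467/112.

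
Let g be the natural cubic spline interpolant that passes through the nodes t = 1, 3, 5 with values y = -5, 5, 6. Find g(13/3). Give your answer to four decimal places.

Write σ_i for g''(x_i). With h_i = 2, 2 and divided differences Δ_i = 5, 1/2, the continuity of g' gives the tridiagonal system
  2·σ_0 + 8·σ_1 + 2·σ_2 = 6(Δ_1 - Δ_0) = -27
Natural end conditions: σ_0 = σ_2 = 0.
Solving: σ_0 = 0, σ_1 = -27/8, σ_2 = 0.
On [3, 5], g(t) = 5 + 11/4·(t - 3) - 27/16·(t - 3)² + 9/32·(t - 3)³.
With (t - 3) = 4/3: g(13/3) = 19/3.

6.3333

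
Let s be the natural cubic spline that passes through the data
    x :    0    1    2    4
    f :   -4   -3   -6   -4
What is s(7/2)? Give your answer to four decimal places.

-5.3152

With m_i denoting the second derivative at x_i, h_i = 1, 1, 2, and Δ_i = (y_(i+1) − y_i)/h_i = 1, -3, 1:
  1·m_0 + 4·m_1 + 1·m_2 = 6(Δ_1 - Δ_0) = -24
  1·m_1 + 6·m_2 + 2·m_3 = 6(Δ_2 - Δ_1) = 24
Natural end conditions: m_0 = m_3 = 0.
Solving: m_0 = 0, m_1 = -168/23, m_2 = 120/23, m_3 = 0.
On [2, 4], s(x) = -6 - 57/23·(x - 2) + 60/23·(x - 2)² - 10/23·(x - 2)³.
With (x - 2) = 3/2: s(7/2) = -489/92.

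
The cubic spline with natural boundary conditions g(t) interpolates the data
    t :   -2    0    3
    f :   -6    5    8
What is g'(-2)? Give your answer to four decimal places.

6.4000

With M_i denoting the second derivative at x_i, h_i = 2, 3, and Δ_i = (y_(i+1) − y_i)/h_i = 11/2, 1:
  2·M_0 + 10·M_1 + 3·M_2 = 6(Δ_1 - Δ_0) = -27
Natural end conditions: M_0 = M_2 = 0.
Hence M_0 = 0, M_1 = -27/10, M_2 = 0.
On [-2, 0], g'(t) = b_0 + 2c_0·(t + 2) + 3d_0·(t + 2)² with b_0 = Δ_0 - h_0(2M_0 + M_1)/6 = 32/5, c_0 = M_0/2 = 0, d_0 = (M_1 - M_0)/(6h_0) = -9/40. So g'(-2) = 32/5.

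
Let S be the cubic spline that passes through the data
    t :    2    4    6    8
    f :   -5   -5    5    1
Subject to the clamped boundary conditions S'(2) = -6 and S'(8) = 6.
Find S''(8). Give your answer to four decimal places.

17.4000

Write σ_i for S''(x_i). With h_i = 2, 2, 2 and divided differences Δ_i = 0, 5, -2, the continuity of S' gives the tridiagonal system
  2·σ_0 + 8·σ_1 + 2·σ_2 = 6(Δ_1 - Δ_0) = 30
  2·σ_1 + 8·σ_2 + 2·σ_3 = 6(Δ_2 - Δ_1) = -42
Clamped end conditions give two more equations: 2h_0·σ_0 + h_0·σ_1 = 6(Δ_0 - S'(2)) = 36 and h_2·σ_2 + 2h_2·σ_3 = 6(S'(8) - Δ_2) = 48.
Solving: σ_0 = 33/5, σ_1 = 24/5, σ_2 = -54/5, σ_3 = 87/5.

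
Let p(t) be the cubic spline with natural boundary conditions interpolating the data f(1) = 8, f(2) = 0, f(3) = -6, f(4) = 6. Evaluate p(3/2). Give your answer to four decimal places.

Write m_i for p''(x_i). With h_i = 1, 1, 1 and divided differences Δ_i = -8, -6, 12, the continuity of p' gives the tridiagonal system
  1·m_0 + 4·m_1 + 1·m_2 = 6(Δ_1 - Δ_0) = 12
  1·m_1 + 4·m_2 + 1·m_3 = 6(Δ_2 - Δ_1) = 108
Natural end conditions: m_0 = m_3 = 0.
Solving: m_0 = 0, m_1 = -4, m_2 = 28, m_3 = 0.
On [1, 2], p(t) = 8 - 22/3·(t - 1) + 0·(t - 1)² - 2/3·(t - 1)³.
With (t - 1) = 1/2: p(3/2) = 17/4.

4.2500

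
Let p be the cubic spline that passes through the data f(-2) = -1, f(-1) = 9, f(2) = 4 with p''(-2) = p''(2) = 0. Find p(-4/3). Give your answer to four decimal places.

Write σ_i for p''(x_i). With h_i = 1, 3 and divided differences Δ_i = 10, -5/3, the continuity of p' gives the tridiagonal system
  1·σ_0 + 8·σ_1 + 3·σ_2 = 6(Δ_1 - Δ_0) = -70
Natural end conditions: σ_0 = σ_2 = 0.
Solving the tridiagonal system: σ_0 = 0, σ_1 = -35/4, σ_2 = 0.
On [-2, -1], p(x) = -1 + 275/24·(x + 2) + 0·(x + 2)² - 35/24·(x + 2)³.
With (x + 2) = 2/3: p(-4/3) = 2011/324.

6.2068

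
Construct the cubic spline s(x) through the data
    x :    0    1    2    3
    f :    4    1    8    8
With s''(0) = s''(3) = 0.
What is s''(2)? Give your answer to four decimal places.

With m_i denoting the second derivative at x_i, h_i = 1, 1, 1, and Δ_i = (y_(i+1) − y_i)/h_i = -3, 7, 0:
  1·m_0 + 4·m_1 + 1·m_2 = 6(Δ_1 - Δ_0) = 60
  1·m_1 + 4·m_2 + 1·m_3 = 6(Δ_2 - Δ_1) = -42
Natural end conditions: m_0 = m_3 = 0.
Solving: m_0 = 0, m_1 = 94/5, m_2 = -76/5, m_3 = 0.

-15.2000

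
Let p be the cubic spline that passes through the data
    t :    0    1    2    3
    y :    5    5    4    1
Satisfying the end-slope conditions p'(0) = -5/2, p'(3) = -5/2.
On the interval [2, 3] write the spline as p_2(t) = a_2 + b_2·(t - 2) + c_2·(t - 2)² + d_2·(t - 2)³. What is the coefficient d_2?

Write M_i for p''(x_i). With h_i = 1, 1, 1 and divided differences Δ_i = 0, -1, -3, the continuity of p' gives the tridiagonal system
  1·M_0 + 4·M_1 + 1·M_2 = 6(Δ_1 - Δ_0) = -6
  1·M_1 + 4·M_2 + 1·M_3 = 6(Δ_2 - Δ_1) = -12
Clamped end conditions give two more equations: 2h_0·M_0 + h_0·M_1 = 6(Δ_0 - p'(0)) = 15 and h_2·M_2 + 2h_2·M_3 = 6(p'(3) - Δ_2) = 3.
Hence M_0 = 9, M_1 = -3, M_2 = -3, M_3 = 3.
On [2, 3], with p_2(t) = a_2 + b_2·(t - 2) + c_2·(t - 2)² + d_2·(t - 2)³: c_2 = M_2/2 = -3/2, d_2 = (M_3 - M_2)/(6h_2) = 1, b_2 = Δ_2 - h_2(2M_2 + M_3)/6 = -5/2.

1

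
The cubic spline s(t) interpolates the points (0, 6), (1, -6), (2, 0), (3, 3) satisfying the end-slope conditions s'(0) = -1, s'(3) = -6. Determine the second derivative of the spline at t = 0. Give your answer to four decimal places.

-54.5333

Put m_i = s'' at the i-th knot. Here h = (1, 1, 1) and Δ = (-12, 6, 3), so the interior equations h_(i-1)·m_(i-1) + 2(h_(i-1)+h_i)·m_i + h_i·m_(i+1) = 6(Δ_i − Δ_(i-1)) read
  1·m_0 + 4·m_1 + 1·m_2 = 6(Δ_1 - Δ_0) = 108
  1·m_1 + 4·m_2 + 1·m_3 = 6(Δ_2 - Δ_1) = -18
Clamped end conditions give two more equations: 2h_0·m_0 + h_0·m_1 = 6(Δ_0 - s'(0)) = -66 and h_2·m_2 + 2h_2·m_3 = 6(s'(3) - Δ_2) = -54.
Hence m_0 = -818/15, m_1 = 646/15, m_2 = -146/15, m_3 = -332/15.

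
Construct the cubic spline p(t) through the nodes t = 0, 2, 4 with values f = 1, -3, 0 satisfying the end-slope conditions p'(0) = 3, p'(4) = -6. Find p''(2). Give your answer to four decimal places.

Put M_i = p'' at the i-th knot. Here h = (2, 2) and Δ = (-2, 3/2), so the interior equations h_(i-1)·M_(i-1) + 2(h_(i-1)+h_i)·M_i + h_i·M_(i+1) = 6(Δ_i − Δ_(i-1)) read
  2·M_0 + 8·M_1 + 2·M_2 = 6(Δ_1 - Δ_0) = 21
Clamped end conditions give two more equations: 2h_0·M_0 + h_0·M_1 = 6(Δ_0 - p'(0)) = -30 and h_1·M_1 + 2h_1·M_2 = 6(p'(4) - Δ_1) = -45.
Solving: M_0 = -99/8, M_1 = 39/4, M_2 = -129/8.

9.7500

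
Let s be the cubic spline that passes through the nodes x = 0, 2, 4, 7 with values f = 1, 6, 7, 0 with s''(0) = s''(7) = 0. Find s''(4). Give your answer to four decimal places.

-1.4737

Write σ_i for s''(x_i). With h_i = 2, 2, 3 and divided differences Δ_i = 5/2, 1/2, -7/3, the continuity of s' gives the tridiagonal system
  2·σ_0 + 8·σ_1 + 2·σ_2 = 6(Δ_1 - Δ_0) = -12
  2·σ_1 + 10·σ_2 + 3·σ_3 = 6(Δ_2 - Δ_1) = -17
Natural end conditions: σ_0 = σ_3 = 0.
Solving: σ_0 = 0, σ_1 = -43/38, σ_2 = -28/19, σ_3 = 0.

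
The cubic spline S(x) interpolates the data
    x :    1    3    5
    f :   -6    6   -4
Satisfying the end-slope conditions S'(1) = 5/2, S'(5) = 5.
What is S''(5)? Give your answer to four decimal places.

Put M_i = S'' at the i-th knot. Here h = (2, 2) and Δ = (6, -5), so the interior equations h_(i-1)·M_(i-1) + 2(h_(i-1)+h_i)·M_i + h_i·M_(i+1) = 6(Δ_i − Δ_(i-1)) read
  2·M_0 + 8·M_1 + 2·M_2 = 6(Δ_1 - Δ_0) = -66
Clamped end conditions give two more equations: 2h_0·M_0 + h_0·M_1 = 6(Δ_0 - S'(1)) = 21 and h_1·M_1 + 2h_1·M_2 = 6(S'(5) - Δ_1) = 60.
Solving the tridiagonal system: M_0 = 113/8, M_1 = -71/4, M_2 = 191/8.

23.8750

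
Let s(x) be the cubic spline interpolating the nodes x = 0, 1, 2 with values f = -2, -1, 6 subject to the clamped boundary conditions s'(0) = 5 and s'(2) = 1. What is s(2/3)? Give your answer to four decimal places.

-1.5556

Put m_i = s'' at the i-th knot. Here h = (1, 1) and Δ = (1, 7), so the interior equations h_(i-1)·m_(i-1) + 2(h_(i-1)+h_i)·m_i + h_i·m_(i+1) = 6(Δ_i − Δ_(i-1)) read
  1·m_0 + 4·m_1 + 1·m_2 = 6(Δ_1 - Δ_0) = 36
Clamped end conditions give two more equations: 2h_0·m_0 + h_0·m_1 = 6(Δ_0 - s'(0)) = -24 and h_1·m_1 + 2h_1·m_2 = 6(s'(2) - Δ_1) = -36.
Solving: m_0 = -23, m_1 = 22, m_2 = -29.
On [0, 1], s(x) = -2 + 5·x - 23/2·x² + 15/2·x³.
With x = 2/3: s(2/3) = -14/9.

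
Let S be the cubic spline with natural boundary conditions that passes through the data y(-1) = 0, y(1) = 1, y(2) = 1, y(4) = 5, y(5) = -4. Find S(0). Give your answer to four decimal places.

Let σ_i = S''(x_i). Step sizes h_i = 2, 1, 2, 1; slopes of the chords Δ_i = (y_(i+1) - y_i)/h_i = 1/2, 0, 2, -9.
  2·σ_0 + 6·σ_1 + 1·σ_2 = 6(Δ_1 - Δ_0) = -3
  1·σ_1 + 6·σ_2 + 2·σ_3 = 6(Δ_2 - Δ_1) = 12
  2·σ_2 + 6·σ_3 + 1·σ_4 = 6(Δ_3 - Δ_2) = -66
Natural end conditions: σ_0 = σ_4 = 0.
Forward elimination and back-substitution give σ_0 = 0, σ_1 = -50/31, σ_2 = 207/31, σ_3 = -410/31, σ_4 = 0.
On [-1, 1], S(x) = 0 + 193/186·(x + 1) + 0·(x + 1)² - 25/186·(x + 1)³.
With (x + 1) = 1: S(0) = 28/31.

0.9032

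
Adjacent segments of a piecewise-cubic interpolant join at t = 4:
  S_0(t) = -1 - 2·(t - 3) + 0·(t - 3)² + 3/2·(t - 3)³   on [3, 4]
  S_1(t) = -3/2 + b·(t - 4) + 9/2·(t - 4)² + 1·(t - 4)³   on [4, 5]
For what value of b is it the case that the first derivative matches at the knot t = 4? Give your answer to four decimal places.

2.5000

S_0'(t) = -2 + 0·(t - 3) + 9/2·(t - 3)², so S_0'(4) = 5/2. On the right, S_1'(4) = b, so b = 5/2.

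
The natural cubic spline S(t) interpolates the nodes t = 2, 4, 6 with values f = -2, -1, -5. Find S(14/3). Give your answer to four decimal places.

-1.8704

Put M_i = S'' at the i-th knot. Here h = (2, 2) and Δ = (1/2, -2), so the interior equations h_(i-1)·M_(i-1) + 2(h_(i-1)+h_i)·M_i + h_i·M_(i+1) = 6(Δ_i − Δ_(i-1)) read
  2·M_0 + 8·M_1 + 2·M_2 = 6(Δ_1 - Δ_0) = -15
Natural end conditions: M_0 = M_2 = 0.
Forward elimination and back-substitution give M_0 = 0, M_1 = -15/8, M_2 = 0.
On [4, 6], S(t) = -1 - 3/4·(t - 4) - 15/16·(t - 4)² + 5/32·(t - 4)³.
With (t - 4) = 2/3: S(14/3) = -101/54.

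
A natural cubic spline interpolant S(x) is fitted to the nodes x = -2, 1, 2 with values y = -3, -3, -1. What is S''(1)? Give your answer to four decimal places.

1.5000

Let σ_i = S''(x_i). Step sizes h_i = 3, 1; slopes of the chords Δ_i = (y_(i+1) - y_i)/h_i = 0, 2.
  3·σ_0 + 8·σ_1 + 1·σ_2 = 6(Δ_1 - Δ_0) = 12
Natural end conditions: σ_0 = σ_2 = 0.
Hence σ_0 = 0, σ_1 = 3/2, σ_2 = 0.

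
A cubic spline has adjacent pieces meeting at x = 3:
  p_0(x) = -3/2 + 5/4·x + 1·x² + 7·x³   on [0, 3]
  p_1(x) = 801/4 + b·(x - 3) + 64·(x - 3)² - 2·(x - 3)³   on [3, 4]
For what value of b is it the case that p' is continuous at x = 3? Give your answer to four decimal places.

p_0'(x) = 5/4 + 2·x + 21·x², so p_0'(3) = 785/4. On the right, p_1'(3) = b, so b = 785/4.

196.2500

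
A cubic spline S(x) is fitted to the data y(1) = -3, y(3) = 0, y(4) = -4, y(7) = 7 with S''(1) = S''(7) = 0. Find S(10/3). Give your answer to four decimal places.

-1.2509

With σ_i denoting the second derivative at x_i, h_i = 2, 1, 3, and Δ_i = (y_(i+1) − y_i)/h_i = 3/2, -4, 11/3:
  2·σ_0 + 6·σ_1 + 1·σ_2 = 6(Δ_1 - Δ_0) = -33
  1·σ_1 + 8·σ_2 + 3·σ_3 = 6(Δ_2 - Δ_1) = 46
Natural end conditions: σ_0 = σ_3 = 0.
Hence σ_0 = 0, σ_1 = -310/47, σ_2 = 309/47, σ_3 = 0.
On [3, 4], S(x) = 0 - 817/282·(x - 3) - 155/47·(x - 3)² + 619/282·(x - 3)³.
With (x - 3) = 1/3: S(10/3) = -4762/3807.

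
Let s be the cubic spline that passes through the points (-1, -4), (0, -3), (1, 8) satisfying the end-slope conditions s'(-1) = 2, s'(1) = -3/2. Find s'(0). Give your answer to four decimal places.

With M_i denoting the second derivative at x_i, h_i = 1, 1, and Δ_i = (y_(i+1) − y_i)/h_i = 1, 11:
  1·M_0 + 4·M_1 + 1·M_2 = 6(Δ_1 - Δ_0) = 60
Clamped end conditions give two more equations: 2h_0·M_0 + h_0·M_1 = 6(Δ_0 - s'(-1)) = -6 and h_1·M_1 + 2h_1·M_2 = 6(s'(1) - Δ_1) = -75.
Forward elimination and back-substitution give M_0 = -79/4, M_1 = 67/2, M_2 = -217/4.
On [0, 1], s'(x) = b_1 + 2c_1·x + 3d_1·x² with b_1 = Δ_1 - h_1(2M_1 + M_2)/6 = 71/8, c_1 = M_1/2 = 67/4, d_1 = (M_2 - M_1)/(6h_1) = -117/8. So s'(0) = 71/8.

8.8750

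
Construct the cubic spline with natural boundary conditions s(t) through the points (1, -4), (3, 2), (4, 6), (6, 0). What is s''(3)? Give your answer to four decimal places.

2.2286

Write σ_i for s''(x_i). With h_i = 2, 1, 2 and divided differences Δ_i = 3, 4, -3, the continuity of s' gives the tridiagonal system
  2·σ_0 + 6·σ_1 + 1·σ_2 = 6(Δ_1 - Δ_0) = 6
  1·σ_1 + 6·σ_2 + 2·σ_3 = 6(Δ_2 - Δ_1) = -42
Natural end conditions: σ_0 = σ_3 = 0.
Solving: σ_0 = 0, σ_1 = 78/35, σ_2 = -258/35, σ_3 = 0.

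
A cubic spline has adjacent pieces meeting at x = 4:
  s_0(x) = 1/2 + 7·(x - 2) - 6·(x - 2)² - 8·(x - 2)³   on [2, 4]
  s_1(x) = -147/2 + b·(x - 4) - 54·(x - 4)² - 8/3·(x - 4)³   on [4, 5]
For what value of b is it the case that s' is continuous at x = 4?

s_0'(x) = 7 - 12·(x - 2) - 24·(x - 2)², so s_0'(4) = -113. On the right, s_1'(4) = b, so b = -113.

-113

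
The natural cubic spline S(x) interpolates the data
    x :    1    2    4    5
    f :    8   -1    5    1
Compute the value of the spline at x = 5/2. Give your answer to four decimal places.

Write σ_i for S''(x_i). With h_i = 1, 2, 1 and divided differences Δ_i = -9, 3, -4, the continuity of S' gives the tridiagonal system
  1·σ_0 + 6·σ_1 + 2·σ_2 = 6(Δ_1 - Δ_0) = 72
  2·σ_1 + 6·σ_2 + 1·σ_3 = 6(Δ_2 - Δ_1) = -42
Natural end conditions: σ_0 = σ_3 = 0.
Forward elimination and back-substitution give σ_0 = 0, σ_1 = 129/8, σ_2 = -99/8, σ_3 = 0.
On [2, 4], S(x) = -1 - 29/8·(x - 2) + 129/16·(x - 2)² - 19/8·(x - 2)³.
With (x - 2) = 1/2: S(5/2) = -35/32.

-1.0938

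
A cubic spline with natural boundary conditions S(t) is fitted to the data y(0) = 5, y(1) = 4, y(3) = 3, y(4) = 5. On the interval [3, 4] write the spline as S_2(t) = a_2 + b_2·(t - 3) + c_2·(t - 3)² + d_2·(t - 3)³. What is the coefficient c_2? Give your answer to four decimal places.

Put M_i = S'' at the i-th knot. Here h = (1, 2, 1) and Δ = (-1, -1/2, 2), so the interior equations h_(i-1)·M_(i-1) + 2(h_(i-1)+h_i)·M_i + h_i·M_(i+1) = 6(Δ_i − Δ_(i-1)) read
  1·M_0 + 6·M_1 + 2·M_2 = 6(Δ_1 - Δ_0) = 3
  2·M_1 + 6·M_2 + 1·M_3 = 6(Δ_2 - Δ_1) = 15
Natural end conditions: M_0 = M_3 = 0.
Hence M_0 = 0, M_1 = -3/8, M_2 = 21/8, M_3 = 0.
On [3, 4], with S_2(t) = a_2 + b_2·(t - 3) + c_2·(t - 3)² + d_2·(t - 3)³: c_2 = M_2/2 = 21/16, d_2 = (M_3 - M_2)/(6h_2) = -7/16, b_2 = Δ_2 - h_2(2M_2 + M_3)/6 = 9/8.

1.3125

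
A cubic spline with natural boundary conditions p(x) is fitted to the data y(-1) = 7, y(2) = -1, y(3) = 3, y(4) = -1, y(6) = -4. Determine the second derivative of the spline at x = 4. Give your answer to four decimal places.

4.9944

Put σ_i = p'' at the i-th knot. Here h = (3, 1, 1, 2) and Δ = (-8/3, 4, -4, -3/2), so the interior equations h_(i-1)·σ_(i-1) + 2(h_(i-1)+h_i)·σ_i + h_i·σ_(i+1) = 6(Δ_i − Δ_(i-1)) read
  3·σ_0 + 8·σ_1 + 1·σ_2 = 6(Δ_1 - Δ_0) = 40
  1·σ_1 + 4·σ_2 + 1·σ_3 = 6(Δ_2 - Δ_1) = -48
  1·σ_2 + 6·σ_3 + 2·σ_4 = 6(Δ_3 - Δ_2) = 15
Natural end conditions: σ_0 = σ_4 = 0.
Forward elimination and back-substitution give σ_0 = 0, σ_1 = 1223/178, σ_2 = -1332/89, σ_3 = 889/178, σ_4 = 0.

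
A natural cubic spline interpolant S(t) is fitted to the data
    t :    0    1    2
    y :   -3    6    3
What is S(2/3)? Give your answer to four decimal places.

Let σ_i = S''(x_i). Step sizes h_i = 1, 1; slopes of the chords Δ_i = (y_(i+1) - y_i)/h_i = 9, -3.
  1·σ_0 + 4·σ_1 + 1·σ_2 = 6(Δ_1 - Δ_0) = -72
Natural end conditions: σ_0 = σ_2 = 0.
Solving: σ_0 = 0, σ_1 = -18, σ_2 = 0.
On [0, 1], S(t) = -3 + 12·t + 0·t² - 3·t³.
With t = 2/3: S(2/3) = 37/9.

4.1111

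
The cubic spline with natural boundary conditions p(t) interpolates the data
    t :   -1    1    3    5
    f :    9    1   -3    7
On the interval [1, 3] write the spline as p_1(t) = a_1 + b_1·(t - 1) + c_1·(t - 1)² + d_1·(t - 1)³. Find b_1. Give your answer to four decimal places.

-3.8667

Put σ_i = p'' at the i-th knot. Here h = (2, 2, 2) and Δ = (-4, -2, 5), so the interior equations h_(i-1)·σ_(i-1) + 2(h_(i-1)+h_i)·σ_i + h_i·σ_(i+1) = 6(Δ_i − Δ_(i-1)) read
  2·σ_0 + 8·σ_1 + 2·σ_2 = 6(Δ_1 - Δ_0) = 12
  2·σ_1 + 8·σ_2 + 2·σ_3 = 6(Δ_2 - Δ_1) = 42
Natural end conditions: σ_0 = σ_3 = 0.
Solving the tridiagonal system: σ_0 = 0, σ_1 = 1/5, σ_2 = 26/5, σ_3 = 0.
On [1, 3], with p_1(t) = a_1 + b_1·(t - 1) + c_1·(t - 1)² + d_1·(t - 1)³: c_1 = σ_1/2 = 1/10, d_1 = (σ_2 - σ_1)/(6h_1) = 5/12, b_1 = Δ_1 - h_1(2σ_1 + σ_2)/6 = -58/15.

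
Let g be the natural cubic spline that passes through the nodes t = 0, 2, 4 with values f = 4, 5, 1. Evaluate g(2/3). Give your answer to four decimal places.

4.7037

Write m_i for g''(x_i). With h_i = 2, 2 and divided differences Δ_i = 1/2, -2, the continuity of g' gives the tridiagonal system
  2·m_0 + 8·m_1 + 2·m_2 = 6(Δ_1 - Δ_0) = -15
Natural end conditions: m_0 = m_2 = 0.
Forward elimination and back-substitution give m_0 = 0, m_1 = -15/8, m_2 = 0.
On [0, 2], g(t) = 4 + 9/8·t + 0·t² - 5/32·t³.
With t = 2/3: g(2/3) = 127/27.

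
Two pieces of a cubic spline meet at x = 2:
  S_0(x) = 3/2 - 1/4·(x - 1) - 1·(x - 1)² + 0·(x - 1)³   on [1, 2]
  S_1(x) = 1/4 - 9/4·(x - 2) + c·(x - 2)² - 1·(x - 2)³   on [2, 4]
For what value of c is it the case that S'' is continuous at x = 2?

S_0''(x) = -2 + 0·(x - 1), so S_0''(2) = -2. On the right, S_1''(2) = 2c, so c = -1.

-1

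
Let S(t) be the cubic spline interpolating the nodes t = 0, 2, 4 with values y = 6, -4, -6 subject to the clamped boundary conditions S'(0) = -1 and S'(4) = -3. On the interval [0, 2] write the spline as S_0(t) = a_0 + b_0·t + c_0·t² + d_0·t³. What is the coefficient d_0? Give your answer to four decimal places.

Write M_i for S''(x_i). With h_i = 2, 2 and divided differences Δ_i = -5, -1, the continuity of S' gives the tridiagonal system
  2·M_0 + 8·M_1 + 2·M_2 = 6(Δ_1 - Δ_0) = 24
Clamped end conditions give two more equations: 2h_0·M_0 + h_0·M_1 = 6(Δ_0 - S'(0)) = -24 and h_1·M_1 + 2h_1·M_2 = 6(S'(4) - Δ_1) = -12.
Solving the tridiagonal system: M_0 = -19/2, M_1 = 7, M_2 = -13/2.
On [0, 2], with S_0(t) = a_0 + b_0·t + c_0·t² + d_0·t³: c_0 = M_0/2 = -19/4, d_0 = (M_1 - M_0)/(6h_0) = 11/8, b_0 = Δ_0 - h_0(2M_0 + M_1)/6 = -1.

1.3750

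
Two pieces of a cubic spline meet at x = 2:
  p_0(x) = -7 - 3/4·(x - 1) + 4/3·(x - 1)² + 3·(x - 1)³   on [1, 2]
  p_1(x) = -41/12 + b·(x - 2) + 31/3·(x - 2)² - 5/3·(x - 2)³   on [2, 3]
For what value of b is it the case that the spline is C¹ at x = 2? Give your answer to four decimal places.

p_0'(x) = -3/4 + 8/3·(x - 1) + 9·(x - 1)², so p_0'(2) = 131/12. On the right, p_1'(2) = b, so b = 131/12.

10.9167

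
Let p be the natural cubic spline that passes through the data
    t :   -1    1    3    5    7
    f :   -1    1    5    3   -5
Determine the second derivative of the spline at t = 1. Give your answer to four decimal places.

1.2857

Put σ_i = p'' at the i-th knot. Here h = (2, 2, 2, 2) and Δ = (1, 2, -1, -4), so the interior equations h_(i-1)·σ_(i-1) + 2(h_(i-1)+h_i)·σ_i + h_i·σ_(i+1) = 6(Δ_i − Δ_(i-1)) read
  2·σ_0 + 8·σ_1 + 2·σ_2 = 6(Δ_1 - Δ_0) = 6
  2·σ_1 + 8·σ_2 + 2·σ_3 = 6(Δ_2 - Δ_1) = -18
  2·σ_2 + 8·σ_3 + 2·σ_4 = 6(Δ_3 - Δ_2) = -18
Natural end conditions: σ_0 = σ_4 = 0.
Hence σ_0 = 0, σ_1 = 9/7, σ_2 = -15/7, σ_3 = -12/7, σ_4 = 0.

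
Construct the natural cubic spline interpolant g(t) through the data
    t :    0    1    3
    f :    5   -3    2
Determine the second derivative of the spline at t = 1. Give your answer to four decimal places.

Put σ_i = g'' at the i-th knot. Here h = (1, 2) and Δ = (-8, 5/2), so the interior equations h_(i-1)·σ_(i-1) + 2(h_(i-1)+h_i)·σ_i + h_i·σ_(i+1) = 6(Δ_i − Δ_(i-1)) read
  1·σ_0 + 6·σ_1 + 2·σ_2 = 6(Δ_1 - Δ_0) = 63
Natural end conditions: σ_0 = σ_2 = 0.
Forward elimination and back-substitution give σ_0 = 0, σ_1 = 21/2, σ_2 = 0.

10.5000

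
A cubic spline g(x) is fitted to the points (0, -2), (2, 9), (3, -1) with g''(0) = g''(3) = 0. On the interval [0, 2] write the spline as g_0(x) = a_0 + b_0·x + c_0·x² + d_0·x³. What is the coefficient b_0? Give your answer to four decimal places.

Put M_i = g'' at the i-th knot. Here h = (2, 1) and Δ = (11/2, -10), so the interior equations h_(i-1)·M_(i-1) + 2(h_(i-1)+h_i)·M_i + h_i·M_(i+1) = 6(Δ_i − Δ_(i-1)) read
  2·M_0 + 6·M_1 + 1·M_2 = 6(Δ_1 - Δ_0) = -93
Natural end conditions: M_0 = M_2 = 0.
Solving: M_0 = 0, M_1 = -31/2, M_2 = 0.
On [0, 2], with g_0(x) = a_0 + b_0·x + c_0·x² + d_0·x³: c_0 = M_0/2 = 0, d_0 = (M_1 - M_0)/(6h_0) = -31/24, b_0 = Δ_0 - h_0(2M_0 + M_1)/6 = 32/3.

10.6667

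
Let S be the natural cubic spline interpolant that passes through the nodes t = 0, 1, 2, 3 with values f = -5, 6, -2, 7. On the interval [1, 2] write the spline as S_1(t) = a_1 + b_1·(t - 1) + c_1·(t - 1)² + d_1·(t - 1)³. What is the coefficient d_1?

12

With m_i denoting the second derivative at x_i, h_i = 1, 1, 1, and Δ_i = (y_(i+1) − y_i)/h_i = 11, -8, 9:
  1·m_0 + 4·m_1 + 1·m_2 = 6(Δ_1 - Δ_0) = -114
  1·m_1 + 4·m_2 + 1·m_3 = 6(Δ_2 - Δ_1) = 102
Natural end conditions: m_0 = m_3 = 0.
Solving the tridiagonal system: m_0 = 0, m_1 = -186/5, m_2 = 174/5, m_3 = 0.
On [1, 2], with S_1(t) = a_1 + b_1·(t - 1) + c_1·(t - 1)² + d_1·(t - 1)³: c_1 = m_1/2 = -93/5, d_1 = (m_2 - m_1)/(6h_1) = 12, b_1 = Δ_1 - h_1(2m_1 + m_2)/6 = -7/5.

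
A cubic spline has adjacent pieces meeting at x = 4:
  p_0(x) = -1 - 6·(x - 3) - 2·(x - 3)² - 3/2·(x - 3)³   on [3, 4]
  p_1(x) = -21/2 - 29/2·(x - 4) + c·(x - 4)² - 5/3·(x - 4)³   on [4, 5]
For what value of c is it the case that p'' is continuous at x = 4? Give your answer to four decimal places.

p_0''(x) = -4 - 9·(x - 3), so p_0''(4) = -13. On the right, p_1''(4) = 2c, so c = -13/2.

-6.5000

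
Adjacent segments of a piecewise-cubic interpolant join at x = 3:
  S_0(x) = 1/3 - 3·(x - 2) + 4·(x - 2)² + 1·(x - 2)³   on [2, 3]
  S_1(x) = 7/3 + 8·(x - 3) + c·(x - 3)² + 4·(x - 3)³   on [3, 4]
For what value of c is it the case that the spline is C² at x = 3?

7

S_0''(x) = 8 + 6·(x - 2), so S_0''(3) = 14. On the right, S_1''(3) = 2c, so c = 7.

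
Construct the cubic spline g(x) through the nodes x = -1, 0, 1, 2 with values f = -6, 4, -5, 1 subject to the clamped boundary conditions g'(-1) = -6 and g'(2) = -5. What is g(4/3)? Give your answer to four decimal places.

-3.3210

Write M_i for g''(x_i). With h_i = 1, 1, 1 and divided differences Δ_i = 10, -9, 6, the continuity of g' gives the tridiagonal system
  1·M_0 + 4·M_1 + 1·M_2 = 6(Δ_1 - Δ_0) = -114
  1·M_1 + 4·M_2 + 1·M_3 = 6(Δ_2 - Δ_1) = 90
Clamped end conditions give two more equations: 2h_0·M_0 + h_0·M_1 = 6(Δ_0 - g'(-1)) = 96 and h_2·M_2 + 2h_2·M_3 = 6(g'(2) - Δ_2) = -66.
Solving: M_0 = 236/3, M_1 = -184/3, M_2 = 158/3, M_3 = -178/3.
On [1, 2], g(x) = -5 - 5/3·(x - 1) + 79/3·(x - 1)² - 56/3·(x - 1)³.
With (x - 1) = 1/3: g(4/3) = -269/81.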